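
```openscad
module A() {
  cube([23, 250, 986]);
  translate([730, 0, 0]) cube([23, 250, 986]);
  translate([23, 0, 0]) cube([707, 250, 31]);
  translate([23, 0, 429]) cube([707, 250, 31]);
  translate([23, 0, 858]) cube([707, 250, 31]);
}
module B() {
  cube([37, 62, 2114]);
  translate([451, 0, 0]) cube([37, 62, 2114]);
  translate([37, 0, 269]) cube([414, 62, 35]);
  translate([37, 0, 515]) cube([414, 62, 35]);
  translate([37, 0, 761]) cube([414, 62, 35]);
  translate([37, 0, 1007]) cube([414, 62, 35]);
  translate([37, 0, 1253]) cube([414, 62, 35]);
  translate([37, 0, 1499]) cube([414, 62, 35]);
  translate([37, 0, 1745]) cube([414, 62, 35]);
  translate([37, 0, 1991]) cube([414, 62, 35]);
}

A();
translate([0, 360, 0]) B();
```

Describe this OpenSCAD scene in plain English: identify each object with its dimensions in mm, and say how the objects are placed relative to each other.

A is a bookshelf 753 mm wide overall, 250 mm deep and 986 mm tall. The two sides are 23 mm thick vertical panels. 3 horizontal shelves of 31 mm thickness span between the inner faces of the sides; the lowest shelf sits on the floor and shelves are stacked with a clear vertical gap of 398 mm between each pair.

B is a wooden ladder with two side rails of 37×62 mm section and 2114 mm height, set 488 mm apart overall. Between them run 8 rectangular rungs (62 mm deep, 35 mm thick), front faces flush with the rails' −y face. The bottom of the first rung is 269 mm above the floor and each subsequent rung is 246 mm higher than the one below.

The ladder is on the floor beside the bookshelf on its +y side.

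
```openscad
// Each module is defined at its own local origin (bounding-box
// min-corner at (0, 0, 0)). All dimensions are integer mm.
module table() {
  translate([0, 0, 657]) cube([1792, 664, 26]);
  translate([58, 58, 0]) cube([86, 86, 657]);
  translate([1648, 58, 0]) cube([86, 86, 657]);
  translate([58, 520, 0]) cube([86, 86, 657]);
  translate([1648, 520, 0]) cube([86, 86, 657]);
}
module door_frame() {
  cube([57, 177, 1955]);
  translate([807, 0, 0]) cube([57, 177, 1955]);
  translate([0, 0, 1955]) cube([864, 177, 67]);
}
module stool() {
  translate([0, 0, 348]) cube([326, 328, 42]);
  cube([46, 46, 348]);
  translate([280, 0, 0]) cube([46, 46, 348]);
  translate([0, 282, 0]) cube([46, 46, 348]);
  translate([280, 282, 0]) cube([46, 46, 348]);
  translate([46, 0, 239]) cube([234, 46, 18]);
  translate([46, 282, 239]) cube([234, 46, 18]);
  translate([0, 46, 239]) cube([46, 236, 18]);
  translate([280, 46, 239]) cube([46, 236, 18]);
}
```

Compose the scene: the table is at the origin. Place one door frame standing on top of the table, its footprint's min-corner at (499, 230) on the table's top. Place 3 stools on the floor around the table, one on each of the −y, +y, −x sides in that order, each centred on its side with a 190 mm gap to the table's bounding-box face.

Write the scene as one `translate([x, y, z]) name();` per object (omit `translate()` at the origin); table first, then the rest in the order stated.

table();
translate([499, 230, 683]) door_frame();
translate([733, -518, 0]) stool();
translate([733, 854, 0]) stool();
translate([-516, 168, 0]) stool();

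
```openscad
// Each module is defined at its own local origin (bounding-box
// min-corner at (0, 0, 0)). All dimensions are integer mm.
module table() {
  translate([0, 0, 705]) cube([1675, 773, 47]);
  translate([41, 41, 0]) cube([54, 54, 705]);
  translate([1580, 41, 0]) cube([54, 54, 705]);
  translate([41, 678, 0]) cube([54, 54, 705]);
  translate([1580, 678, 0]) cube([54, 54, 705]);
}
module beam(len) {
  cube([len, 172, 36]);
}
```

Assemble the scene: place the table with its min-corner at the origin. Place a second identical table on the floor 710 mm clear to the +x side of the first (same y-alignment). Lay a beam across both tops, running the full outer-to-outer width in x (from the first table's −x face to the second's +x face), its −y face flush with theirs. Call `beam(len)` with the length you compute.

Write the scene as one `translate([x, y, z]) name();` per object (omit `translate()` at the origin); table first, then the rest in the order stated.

table();
translate([2385, 0, 0]) table();
translate([0, 0, 752]) beam(4060);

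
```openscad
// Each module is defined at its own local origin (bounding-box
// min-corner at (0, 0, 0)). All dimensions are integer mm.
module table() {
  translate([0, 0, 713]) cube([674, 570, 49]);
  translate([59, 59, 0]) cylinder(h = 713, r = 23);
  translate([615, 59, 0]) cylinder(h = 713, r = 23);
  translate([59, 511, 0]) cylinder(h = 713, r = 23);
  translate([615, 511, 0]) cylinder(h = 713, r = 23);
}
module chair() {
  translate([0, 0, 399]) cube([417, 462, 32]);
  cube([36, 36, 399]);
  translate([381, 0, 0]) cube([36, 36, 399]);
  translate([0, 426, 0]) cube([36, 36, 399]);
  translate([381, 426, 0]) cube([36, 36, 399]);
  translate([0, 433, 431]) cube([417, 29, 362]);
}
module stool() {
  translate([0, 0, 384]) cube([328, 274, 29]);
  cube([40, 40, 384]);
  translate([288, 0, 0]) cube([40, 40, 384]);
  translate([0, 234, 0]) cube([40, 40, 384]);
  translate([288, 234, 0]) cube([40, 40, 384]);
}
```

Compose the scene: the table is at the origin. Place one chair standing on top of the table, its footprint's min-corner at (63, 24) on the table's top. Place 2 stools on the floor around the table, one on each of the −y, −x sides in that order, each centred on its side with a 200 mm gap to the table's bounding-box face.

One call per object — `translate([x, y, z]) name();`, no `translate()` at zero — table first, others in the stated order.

table();
translate([63, 24, 762]) chair();
translate([173, -474, 0]) stool();
translate([-528, 148, 0]) stool();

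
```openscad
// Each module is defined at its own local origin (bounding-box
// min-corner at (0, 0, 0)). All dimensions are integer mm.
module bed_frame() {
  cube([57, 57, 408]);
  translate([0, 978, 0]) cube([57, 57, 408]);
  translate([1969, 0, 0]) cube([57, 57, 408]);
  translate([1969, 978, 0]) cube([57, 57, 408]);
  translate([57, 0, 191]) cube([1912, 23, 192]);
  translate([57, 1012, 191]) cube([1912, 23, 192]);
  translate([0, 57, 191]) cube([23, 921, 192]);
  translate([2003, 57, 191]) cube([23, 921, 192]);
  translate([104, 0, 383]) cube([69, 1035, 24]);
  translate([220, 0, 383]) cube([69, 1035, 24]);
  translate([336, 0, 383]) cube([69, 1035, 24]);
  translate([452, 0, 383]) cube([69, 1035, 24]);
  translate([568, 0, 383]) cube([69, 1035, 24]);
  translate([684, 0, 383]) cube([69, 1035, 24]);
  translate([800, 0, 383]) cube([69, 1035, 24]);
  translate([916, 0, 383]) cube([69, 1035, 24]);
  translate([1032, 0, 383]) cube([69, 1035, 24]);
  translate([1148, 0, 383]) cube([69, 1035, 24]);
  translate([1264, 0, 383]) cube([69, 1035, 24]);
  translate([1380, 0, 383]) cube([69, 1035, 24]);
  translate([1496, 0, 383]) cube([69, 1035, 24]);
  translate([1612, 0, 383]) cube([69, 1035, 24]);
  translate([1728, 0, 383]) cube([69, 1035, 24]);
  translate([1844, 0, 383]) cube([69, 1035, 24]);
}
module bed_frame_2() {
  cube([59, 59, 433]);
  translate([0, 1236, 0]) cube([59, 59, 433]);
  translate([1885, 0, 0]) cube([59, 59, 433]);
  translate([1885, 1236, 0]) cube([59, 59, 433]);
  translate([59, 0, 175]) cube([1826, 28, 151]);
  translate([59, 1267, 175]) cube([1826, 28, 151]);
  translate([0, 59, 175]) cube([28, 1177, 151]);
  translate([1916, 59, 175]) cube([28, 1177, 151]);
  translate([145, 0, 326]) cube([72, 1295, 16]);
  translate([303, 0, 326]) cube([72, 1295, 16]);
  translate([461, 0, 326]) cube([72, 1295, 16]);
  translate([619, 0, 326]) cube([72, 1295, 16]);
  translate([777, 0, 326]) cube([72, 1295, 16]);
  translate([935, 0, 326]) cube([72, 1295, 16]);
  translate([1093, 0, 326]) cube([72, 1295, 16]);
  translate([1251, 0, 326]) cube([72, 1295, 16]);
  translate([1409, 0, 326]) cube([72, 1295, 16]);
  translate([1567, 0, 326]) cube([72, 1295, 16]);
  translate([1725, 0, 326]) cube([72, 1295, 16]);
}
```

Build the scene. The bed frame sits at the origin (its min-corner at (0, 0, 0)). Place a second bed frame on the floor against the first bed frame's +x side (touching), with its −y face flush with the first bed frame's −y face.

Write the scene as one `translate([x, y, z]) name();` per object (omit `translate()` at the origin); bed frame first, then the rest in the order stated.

bed_frame();
translate([2026, 0, 0]) bed_frame_2();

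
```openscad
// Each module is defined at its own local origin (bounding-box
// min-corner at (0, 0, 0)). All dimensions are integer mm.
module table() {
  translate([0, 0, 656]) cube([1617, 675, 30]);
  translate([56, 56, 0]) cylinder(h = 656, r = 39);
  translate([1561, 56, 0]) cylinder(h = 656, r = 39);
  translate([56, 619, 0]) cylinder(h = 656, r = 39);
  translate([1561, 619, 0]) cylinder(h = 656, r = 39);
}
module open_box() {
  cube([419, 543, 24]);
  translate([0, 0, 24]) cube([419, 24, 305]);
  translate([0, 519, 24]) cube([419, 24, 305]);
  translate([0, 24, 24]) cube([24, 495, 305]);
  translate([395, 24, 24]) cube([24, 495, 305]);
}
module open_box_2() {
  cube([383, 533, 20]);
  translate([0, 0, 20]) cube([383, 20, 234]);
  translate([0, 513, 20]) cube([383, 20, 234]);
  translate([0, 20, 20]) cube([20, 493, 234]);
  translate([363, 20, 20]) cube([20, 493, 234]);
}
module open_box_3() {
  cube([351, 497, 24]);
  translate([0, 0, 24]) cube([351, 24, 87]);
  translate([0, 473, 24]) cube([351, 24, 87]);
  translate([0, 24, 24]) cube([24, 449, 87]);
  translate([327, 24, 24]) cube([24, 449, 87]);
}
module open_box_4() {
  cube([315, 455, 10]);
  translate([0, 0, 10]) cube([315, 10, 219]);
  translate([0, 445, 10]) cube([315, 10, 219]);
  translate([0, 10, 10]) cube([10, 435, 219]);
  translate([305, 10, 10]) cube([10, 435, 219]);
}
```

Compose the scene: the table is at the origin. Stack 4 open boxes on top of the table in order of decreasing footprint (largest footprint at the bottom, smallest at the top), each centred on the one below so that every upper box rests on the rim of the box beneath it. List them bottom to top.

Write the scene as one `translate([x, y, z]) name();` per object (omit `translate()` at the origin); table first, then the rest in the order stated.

table();
translate([599, 66, 686]) open_box();
translate([617, 71, 1015]) open_box_2();
translate([633, 89, 1269]) open_box_3();
translate([651, 110, 1380]) open_box_4();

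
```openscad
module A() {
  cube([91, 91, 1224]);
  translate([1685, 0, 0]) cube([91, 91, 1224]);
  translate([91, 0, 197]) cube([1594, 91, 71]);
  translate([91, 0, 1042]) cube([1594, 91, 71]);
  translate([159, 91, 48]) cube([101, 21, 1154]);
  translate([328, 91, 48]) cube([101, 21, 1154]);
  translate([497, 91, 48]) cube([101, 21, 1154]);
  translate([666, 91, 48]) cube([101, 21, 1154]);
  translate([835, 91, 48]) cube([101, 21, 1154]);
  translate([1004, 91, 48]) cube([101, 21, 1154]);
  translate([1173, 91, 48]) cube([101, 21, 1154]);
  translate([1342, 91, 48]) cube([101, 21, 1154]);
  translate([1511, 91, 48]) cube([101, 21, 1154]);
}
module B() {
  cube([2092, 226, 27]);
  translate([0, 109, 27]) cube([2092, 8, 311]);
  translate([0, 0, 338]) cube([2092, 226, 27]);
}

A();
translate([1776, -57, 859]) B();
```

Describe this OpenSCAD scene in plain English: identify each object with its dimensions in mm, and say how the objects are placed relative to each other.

A is a fence section. Two 91×91 mm posts, 1224 mm tall, stand on the floor with a clear span of 1594 mm between their inner faces. Two horizontal rails of 91×71 mm section span the gap between the posts with their undersides at z = 197 mm and z = 1042 mm, flush with the posts' −y face. 9 pickets, each 101 mm wide, 21 mm thick and 1154 mm tall, are fixed to the +y face of the rails with their bottoms at z = 48 mm, evenly spaced across the span with equal gaps (rounded down to the nearest mm) at the −x end and between each pair — any rounding remainder accumulates at the +x end.

B is an I-beam lying along x, 2092 mm long. Overall section height 365 mm. Two flanges 226 mm wide (y) and 27 mm thick, one on the floor and one at the top; a web 8 mm thick runs between them, centred on the flange width.

The I-beam is beside the fence section with their tops flush at z = 1224.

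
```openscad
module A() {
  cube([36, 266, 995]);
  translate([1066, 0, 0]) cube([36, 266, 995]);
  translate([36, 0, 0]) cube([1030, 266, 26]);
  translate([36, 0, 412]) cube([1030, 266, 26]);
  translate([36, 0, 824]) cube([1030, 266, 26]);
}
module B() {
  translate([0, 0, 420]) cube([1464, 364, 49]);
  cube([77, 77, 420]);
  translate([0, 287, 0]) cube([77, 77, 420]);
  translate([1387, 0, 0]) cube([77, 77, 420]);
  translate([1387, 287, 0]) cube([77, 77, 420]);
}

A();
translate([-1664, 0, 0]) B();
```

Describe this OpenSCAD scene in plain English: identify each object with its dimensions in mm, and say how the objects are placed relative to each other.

A is a bookshelf 1102 mm wide overall, 266 mm deep and 995 mm tall. The two sides are 36 mm thick vertical panels. 3 horizontal shelves of 26 mm thickness span between the inner faces of the sides; the lowest shelf sits on the floor and shelves are stacked with a clear vertical gap of 386 mm between each pair.

B is a long wooden bench with a 1464 mm (x) × 364 mm (y) seat, 49 mm thick, its top surface 469 mm above the floor. Four 77 mm square legs at the seat corners, flush with the edges, run from z = 0 to the seat underside.

The bench is on the floor beside the bookshelf on its −x side.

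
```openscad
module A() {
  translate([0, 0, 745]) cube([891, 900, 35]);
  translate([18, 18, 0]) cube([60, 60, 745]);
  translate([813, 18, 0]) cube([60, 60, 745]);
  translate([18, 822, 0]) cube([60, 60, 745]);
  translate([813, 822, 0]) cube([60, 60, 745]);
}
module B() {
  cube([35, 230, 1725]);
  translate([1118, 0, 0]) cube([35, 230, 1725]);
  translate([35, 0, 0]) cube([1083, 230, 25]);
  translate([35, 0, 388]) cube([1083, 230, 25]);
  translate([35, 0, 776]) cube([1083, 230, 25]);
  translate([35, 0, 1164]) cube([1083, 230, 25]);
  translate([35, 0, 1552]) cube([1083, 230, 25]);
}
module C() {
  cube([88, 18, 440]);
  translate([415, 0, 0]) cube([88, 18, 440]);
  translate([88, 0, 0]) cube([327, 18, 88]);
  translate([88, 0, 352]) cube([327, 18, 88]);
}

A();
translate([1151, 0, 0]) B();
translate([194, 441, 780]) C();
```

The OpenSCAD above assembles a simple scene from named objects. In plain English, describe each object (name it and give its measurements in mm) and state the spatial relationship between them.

A is a rectangular dining table. The top is 891×900×35 mm with its upper surface at z = 780 mm. It stands on four 60×60 mm square legs, each inset 18 mm from the nearest pair of top edges, running from the floor to the underside of the top.

B is an open bookshelf. Two side panels, each 35 mm thick, 230 mm deep and 1725 mm tall, stand 1153 mm apart (outside-to-outside). Between them sit 5 shelves, each 25 mm thick and 230 mm deep, spanning the full gap between the sides. The bottom shelf rests on the floor (its underside at z = 0) and the clear gap between one shelf's top and the next shelf's underside is 363 mm.

C is a picture frame with a 327×264 mm rectangular opening (x by z) and a uniform 88 mm border on every side. Frame depth is 18 mm along y. It is built from two vertical stiles running the full outside height and two horizontal rails spanning the gap between the stiles.

The bookshelf is on the floor beside the table on its +x side. The picture frame is on top of the table, centred.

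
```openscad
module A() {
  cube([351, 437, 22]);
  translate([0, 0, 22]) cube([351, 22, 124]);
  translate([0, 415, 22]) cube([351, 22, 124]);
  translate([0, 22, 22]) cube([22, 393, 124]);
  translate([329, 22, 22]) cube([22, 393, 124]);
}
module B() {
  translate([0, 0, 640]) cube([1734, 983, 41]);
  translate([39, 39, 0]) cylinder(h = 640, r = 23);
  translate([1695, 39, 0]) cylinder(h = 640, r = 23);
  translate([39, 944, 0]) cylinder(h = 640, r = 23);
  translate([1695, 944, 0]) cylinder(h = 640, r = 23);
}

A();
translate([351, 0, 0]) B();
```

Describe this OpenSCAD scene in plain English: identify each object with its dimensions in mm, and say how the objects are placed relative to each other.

A is an open-topped rectangular box: outside dimensions 351×437×146 mm, with a uniform wall and base thickness of 22 mm. The base is a full 351×437 slab on the floor; four walls sit on top of the base. The front and back walls (the −y and +y sides) span the full width; the two side walls fit between them.

B is a table: top 1734 mm (x) × 983 mm (y), 41 mm thick, upper face at z = 681 mm, on four round legs of 46 mm diameter, each leg's bounding box inset 16 mm from the nearest pair of top edges, running from z = 0 to the bottom of the top.

The table is against the open box's +x side, with their −y faces flush.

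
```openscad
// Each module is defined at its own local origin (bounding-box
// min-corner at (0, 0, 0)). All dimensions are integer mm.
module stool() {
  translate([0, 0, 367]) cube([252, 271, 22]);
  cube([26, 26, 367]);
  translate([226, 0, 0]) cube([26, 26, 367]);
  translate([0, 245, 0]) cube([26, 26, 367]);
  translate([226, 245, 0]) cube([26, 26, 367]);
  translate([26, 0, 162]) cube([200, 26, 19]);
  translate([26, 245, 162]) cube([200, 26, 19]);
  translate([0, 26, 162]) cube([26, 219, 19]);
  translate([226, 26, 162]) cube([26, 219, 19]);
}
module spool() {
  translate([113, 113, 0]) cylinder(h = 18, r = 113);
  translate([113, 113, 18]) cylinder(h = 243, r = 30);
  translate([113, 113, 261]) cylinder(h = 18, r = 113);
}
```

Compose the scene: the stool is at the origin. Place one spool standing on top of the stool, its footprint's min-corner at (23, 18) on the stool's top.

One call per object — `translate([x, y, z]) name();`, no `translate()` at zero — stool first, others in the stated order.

stool();
translate([23, 18, 389]) spool();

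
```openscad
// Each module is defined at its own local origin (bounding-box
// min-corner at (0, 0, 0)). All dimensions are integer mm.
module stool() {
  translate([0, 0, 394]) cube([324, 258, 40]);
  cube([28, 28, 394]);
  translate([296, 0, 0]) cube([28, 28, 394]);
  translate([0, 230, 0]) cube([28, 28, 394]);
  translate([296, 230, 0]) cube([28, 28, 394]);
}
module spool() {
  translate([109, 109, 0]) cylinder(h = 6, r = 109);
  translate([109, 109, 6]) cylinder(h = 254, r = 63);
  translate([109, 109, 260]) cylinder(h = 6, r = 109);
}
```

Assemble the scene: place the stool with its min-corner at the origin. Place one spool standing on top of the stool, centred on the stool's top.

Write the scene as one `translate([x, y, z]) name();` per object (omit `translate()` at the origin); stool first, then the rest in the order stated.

stool();
translate([53, 20, 434]) spool();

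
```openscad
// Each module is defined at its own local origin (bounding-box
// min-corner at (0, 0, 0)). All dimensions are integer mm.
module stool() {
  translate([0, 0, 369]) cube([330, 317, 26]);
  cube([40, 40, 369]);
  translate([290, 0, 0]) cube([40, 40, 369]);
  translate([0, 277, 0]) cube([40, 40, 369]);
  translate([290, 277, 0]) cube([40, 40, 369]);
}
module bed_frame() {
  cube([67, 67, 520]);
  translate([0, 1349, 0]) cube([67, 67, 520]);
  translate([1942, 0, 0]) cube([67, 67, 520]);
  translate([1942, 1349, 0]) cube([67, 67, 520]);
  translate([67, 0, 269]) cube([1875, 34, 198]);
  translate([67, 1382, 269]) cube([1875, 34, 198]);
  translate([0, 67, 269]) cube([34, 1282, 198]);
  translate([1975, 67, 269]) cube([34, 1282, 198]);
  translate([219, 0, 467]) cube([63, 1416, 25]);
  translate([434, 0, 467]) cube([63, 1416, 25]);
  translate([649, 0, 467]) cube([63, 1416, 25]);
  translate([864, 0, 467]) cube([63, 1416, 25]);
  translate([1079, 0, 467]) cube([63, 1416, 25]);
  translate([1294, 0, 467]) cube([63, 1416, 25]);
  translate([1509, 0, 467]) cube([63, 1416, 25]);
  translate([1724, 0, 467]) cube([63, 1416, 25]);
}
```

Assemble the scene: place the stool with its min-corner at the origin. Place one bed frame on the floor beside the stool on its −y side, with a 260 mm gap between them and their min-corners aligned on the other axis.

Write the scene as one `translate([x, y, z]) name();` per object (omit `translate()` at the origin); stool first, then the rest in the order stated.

stool();
translate([0, -1676, 0]) bed_frame();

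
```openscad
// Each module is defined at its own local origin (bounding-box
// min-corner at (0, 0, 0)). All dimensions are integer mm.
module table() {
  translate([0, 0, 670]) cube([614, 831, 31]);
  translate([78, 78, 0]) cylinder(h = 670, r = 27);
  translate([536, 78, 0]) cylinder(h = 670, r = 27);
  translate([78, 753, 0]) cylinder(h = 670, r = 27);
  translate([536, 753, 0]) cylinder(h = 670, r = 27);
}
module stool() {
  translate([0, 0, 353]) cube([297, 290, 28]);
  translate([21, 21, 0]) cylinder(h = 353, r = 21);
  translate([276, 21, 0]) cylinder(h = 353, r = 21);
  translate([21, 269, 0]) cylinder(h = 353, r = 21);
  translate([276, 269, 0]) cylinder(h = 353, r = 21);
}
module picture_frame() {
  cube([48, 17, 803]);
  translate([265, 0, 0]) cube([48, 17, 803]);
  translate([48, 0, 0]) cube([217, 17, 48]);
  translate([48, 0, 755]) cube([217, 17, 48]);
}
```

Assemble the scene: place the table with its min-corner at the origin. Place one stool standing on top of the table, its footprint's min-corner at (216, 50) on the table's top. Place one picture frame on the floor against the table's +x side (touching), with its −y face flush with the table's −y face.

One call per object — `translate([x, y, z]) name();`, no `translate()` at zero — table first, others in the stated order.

table();
translate([216, 50, 701]) stool();
translate([614, 0, 0]) picture_frame();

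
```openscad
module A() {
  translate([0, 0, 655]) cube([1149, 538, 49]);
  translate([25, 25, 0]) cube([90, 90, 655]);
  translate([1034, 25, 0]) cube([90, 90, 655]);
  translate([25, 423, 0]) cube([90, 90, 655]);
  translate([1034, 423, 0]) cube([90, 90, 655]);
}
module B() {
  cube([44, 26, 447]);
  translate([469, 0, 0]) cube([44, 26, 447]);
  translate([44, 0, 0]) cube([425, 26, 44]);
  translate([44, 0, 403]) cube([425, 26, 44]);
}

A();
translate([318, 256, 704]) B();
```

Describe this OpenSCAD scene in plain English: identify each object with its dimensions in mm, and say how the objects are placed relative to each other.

A is a table with a 1149×538 mm rectangular top, 49 mm thick, top surface at z = 704 mm, supported by four 90×90 mm square legs, each inset 25 mm from the nearest pair of top edges, running from the floor.

B is a picture frame with a 425×359 mm rectangular opening (x by z) and a uniform 44 mm border on every side. Frame depth is 26 mm along y. It is built from two vertical stiles running the full outside height and two horizontal rails spanning the gap between the stiles.

The picture frame is on top of the table, centred.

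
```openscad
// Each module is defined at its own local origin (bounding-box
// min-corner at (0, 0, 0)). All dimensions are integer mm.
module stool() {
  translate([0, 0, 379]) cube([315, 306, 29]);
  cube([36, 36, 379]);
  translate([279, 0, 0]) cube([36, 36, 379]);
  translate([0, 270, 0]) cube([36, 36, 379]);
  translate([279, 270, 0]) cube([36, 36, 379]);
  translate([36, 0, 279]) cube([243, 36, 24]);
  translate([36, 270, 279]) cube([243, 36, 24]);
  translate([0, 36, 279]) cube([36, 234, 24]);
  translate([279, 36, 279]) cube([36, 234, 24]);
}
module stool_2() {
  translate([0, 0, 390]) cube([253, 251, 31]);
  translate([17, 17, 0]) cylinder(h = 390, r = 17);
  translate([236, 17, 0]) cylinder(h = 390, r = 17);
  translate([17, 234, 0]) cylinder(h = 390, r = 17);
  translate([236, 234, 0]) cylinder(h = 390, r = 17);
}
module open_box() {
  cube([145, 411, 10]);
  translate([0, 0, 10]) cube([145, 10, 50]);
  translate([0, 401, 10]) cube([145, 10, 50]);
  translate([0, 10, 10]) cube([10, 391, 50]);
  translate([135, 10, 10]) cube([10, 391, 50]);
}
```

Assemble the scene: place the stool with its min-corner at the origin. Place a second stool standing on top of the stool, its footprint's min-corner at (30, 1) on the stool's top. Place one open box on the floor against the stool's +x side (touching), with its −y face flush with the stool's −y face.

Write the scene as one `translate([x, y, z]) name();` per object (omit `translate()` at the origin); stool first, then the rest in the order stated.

stool();
translate([30, 1, 408]) stool_2();
translate([315, 0, 0]) open_box();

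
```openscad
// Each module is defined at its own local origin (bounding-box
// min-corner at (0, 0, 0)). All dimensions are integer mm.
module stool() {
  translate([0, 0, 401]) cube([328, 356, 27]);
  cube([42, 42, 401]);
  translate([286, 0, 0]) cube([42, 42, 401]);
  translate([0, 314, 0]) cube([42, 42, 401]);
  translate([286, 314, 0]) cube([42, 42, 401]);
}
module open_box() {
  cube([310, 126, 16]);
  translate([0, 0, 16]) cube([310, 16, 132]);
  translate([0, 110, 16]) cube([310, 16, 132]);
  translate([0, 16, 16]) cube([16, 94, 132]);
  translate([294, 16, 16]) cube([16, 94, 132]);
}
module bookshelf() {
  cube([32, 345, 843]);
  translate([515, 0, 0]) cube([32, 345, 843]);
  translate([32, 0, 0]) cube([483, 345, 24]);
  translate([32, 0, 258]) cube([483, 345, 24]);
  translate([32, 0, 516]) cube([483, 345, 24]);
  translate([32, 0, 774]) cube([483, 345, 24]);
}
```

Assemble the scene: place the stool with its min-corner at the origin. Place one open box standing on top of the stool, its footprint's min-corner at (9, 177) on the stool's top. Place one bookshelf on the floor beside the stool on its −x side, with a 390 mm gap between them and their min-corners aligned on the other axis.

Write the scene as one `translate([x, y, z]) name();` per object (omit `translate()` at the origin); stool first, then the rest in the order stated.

stool();
translate([9, 177, 428]) open_box();
translate([-937, 0, 0]) bookshelf();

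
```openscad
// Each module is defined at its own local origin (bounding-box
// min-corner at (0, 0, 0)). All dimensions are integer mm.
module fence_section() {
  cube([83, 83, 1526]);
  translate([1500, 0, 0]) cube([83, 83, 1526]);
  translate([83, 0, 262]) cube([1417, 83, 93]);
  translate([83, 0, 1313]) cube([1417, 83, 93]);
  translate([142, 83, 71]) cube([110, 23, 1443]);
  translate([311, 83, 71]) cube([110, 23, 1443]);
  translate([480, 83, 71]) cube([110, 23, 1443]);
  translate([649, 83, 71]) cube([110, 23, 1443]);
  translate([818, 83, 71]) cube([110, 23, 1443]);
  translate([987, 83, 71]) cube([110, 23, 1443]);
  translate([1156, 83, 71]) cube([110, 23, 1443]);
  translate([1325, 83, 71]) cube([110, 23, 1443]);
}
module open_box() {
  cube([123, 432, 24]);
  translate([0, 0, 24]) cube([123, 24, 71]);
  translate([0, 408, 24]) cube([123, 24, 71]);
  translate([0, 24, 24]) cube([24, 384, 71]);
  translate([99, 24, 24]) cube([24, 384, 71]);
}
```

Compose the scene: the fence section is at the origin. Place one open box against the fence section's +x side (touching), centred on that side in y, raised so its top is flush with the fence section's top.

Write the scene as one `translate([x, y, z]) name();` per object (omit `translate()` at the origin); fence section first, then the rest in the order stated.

fence_section();
translate([1583, -163, 1431]) open_box();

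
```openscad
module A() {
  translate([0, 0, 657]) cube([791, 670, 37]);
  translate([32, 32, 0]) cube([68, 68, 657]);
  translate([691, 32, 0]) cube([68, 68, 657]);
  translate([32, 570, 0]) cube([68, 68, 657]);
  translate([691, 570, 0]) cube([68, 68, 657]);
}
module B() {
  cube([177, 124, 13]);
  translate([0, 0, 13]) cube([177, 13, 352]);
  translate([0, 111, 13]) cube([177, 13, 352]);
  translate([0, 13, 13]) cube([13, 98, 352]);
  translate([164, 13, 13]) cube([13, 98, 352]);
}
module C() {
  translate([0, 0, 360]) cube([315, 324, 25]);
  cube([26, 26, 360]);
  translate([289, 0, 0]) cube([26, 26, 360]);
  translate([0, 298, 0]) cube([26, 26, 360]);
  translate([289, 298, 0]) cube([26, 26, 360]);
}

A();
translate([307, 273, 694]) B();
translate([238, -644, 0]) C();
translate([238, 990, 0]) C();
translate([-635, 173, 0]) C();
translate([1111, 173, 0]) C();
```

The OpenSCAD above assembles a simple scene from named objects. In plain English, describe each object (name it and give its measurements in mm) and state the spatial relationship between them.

A is a table with a 791×670 mm rectangular top, 37 mm thick, top surface at z = 694 mm, supported by four 68×68 mm square legs, each inset 32 mm from the nearest pair of top edges, running from the floor.

B is an open storage box with external size 177×124×365 mm and wall thickness 13 mm (the base is also 13 mm thick). The base covers the whole footprint; the four walls stand on the base, with the y-facing walls full-width and the x-facing walls fitting between their inner faces.

C is a four-legged stool. The seat is a 315×324×25 mm slab whose top surface is at z = 385 mm; four square legs, each 26×26 mm in cross-section, run from the floor (z = 0) to the underside of the seat, each flush with a corner of the seat.

The open box is on top of the table, centred. Four stools sit around the table at the −y, +y, −x, +x sides.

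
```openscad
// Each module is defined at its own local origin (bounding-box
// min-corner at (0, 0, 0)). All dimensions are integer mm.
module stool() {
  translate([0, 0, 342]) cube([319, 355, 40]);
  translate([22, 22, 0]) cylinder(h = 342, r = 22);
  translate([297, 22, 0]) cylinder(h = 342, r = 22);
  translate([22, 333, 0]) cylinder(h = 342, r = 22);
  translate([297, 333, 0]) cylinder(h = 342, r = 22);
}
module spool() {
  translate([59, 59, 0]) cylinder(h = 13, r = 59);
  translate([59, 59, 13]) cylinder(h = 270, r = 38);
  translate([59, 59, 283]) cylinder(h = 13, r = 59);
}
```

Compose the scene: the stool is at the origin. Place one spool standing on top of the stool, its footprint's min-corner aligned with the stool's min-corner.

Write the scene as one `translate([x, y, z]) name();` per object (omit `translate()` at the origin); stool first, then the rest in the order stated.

stool();
translate([0, 0, 382]) spool();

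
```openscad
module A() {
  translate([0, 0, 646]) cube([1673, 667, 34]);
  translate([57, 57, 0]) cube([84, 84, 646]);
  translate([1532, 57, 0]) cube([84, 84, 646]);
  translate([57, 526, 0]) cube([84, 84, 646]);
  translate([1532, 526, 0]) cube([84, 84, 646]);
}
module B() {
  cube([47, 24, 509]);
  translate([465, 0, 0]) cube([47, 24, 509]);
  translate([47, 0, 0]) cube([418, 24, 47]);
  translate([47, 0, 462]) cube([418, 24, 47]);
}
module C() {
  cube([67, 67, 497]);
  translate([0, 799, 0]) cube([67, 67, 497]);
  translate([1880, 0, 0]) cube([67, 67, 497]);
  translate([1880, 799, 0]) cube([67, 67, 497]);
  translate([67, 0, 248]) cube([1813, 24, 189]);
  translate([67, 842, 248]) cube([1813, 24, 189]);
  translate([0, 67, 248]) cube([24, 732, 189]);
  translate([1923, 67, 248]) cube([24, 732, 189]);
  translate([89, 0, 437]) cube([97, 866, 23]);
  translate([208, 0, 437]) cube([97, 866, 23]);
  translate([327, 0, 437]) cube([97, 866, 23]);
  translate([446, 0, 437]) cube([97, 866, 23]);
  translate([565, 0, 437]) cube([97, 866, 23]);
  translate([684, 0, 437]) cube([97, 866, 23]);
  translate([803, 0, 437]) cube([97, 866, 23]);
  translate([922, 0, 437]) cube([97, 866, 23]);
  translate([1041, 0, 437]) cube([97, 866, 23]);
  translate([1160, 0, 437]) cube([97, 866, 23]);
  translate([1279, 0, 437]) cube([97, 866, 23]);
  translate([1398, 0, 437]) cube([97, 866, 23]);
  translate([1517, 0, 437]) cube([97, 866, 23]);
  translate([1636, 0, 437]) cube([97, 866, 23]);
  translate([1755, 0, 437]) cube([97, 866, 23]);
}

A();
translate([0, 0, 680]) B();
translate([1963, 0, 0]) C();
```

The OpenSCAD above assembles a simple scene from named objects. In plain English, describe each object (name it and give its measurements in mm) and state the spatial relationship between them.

A is a table: top 1673 mm (x) × 667 mm (y), 34 mm thick, upper face at z = 680 mm, on four 84×84 mm square legs, each inset 57 mm from the nearest pair of top edges, running from z = 0 to the bottom of the top.

B is a rectangular picture frame lying in the x–z plane (depth along y). The opening is 418 mm wide (x) by 415 mm tall (z), surrounded by a border 47 mm wide on all four sides. The frame is 24 mm deep and is made of two full-height vertical stiles with two horizontal rails fitted between them.

C is a bed frame 1947 mm long (x) by 866 mm wide (y). Four 67×67 mm corner posts, 497 mm tall, at the corners of the footprint. Four rails of 24 mm thickness and 189 mm height run between adjacent posts with their undersides at z = 248 mm, their outer faces flush with the outside of the frame (the two x-running rails run between the posts' inner faces; the two y-running rails run between the posts' inner faces). 15 slats, each 97 mm wide (x) and 23 mm thick, lie across the top of the two x-running rails, running the full 866 mm width of the frame in y; the slats are evenly spaced along x between the inner faces of the end posts with equal gaps (rounded down to the nearest mm) at the −x end and between each pair — any rounding remainder accumulates at the +x end.

The picture frame is on top of the table. The bed frame is on the floor beside the table on its +x side.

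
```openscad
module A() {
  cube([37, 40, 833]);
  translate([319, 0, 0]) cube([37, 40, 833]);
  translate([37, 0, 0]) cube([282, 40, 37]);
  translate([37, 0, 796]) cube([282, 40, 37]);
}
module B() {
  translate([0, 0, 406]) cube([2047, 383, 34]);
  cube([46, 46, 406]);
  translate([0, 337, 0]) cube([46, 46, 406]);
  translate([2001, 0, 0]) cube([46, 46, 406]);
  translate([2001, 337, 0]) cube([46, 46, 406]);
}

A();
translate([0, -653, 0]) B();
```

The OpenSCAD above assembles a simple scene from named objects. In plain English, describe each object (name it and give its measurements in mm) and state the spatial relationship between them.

A is a rectangular picture frame lying in the x–z plane (depth along y). The opening is 282 mm wide (x) by 759 mm tall (z), surrounded by a border 37 mm wide on all four sides. The frame is 40 mm deep and is made of two full-height vertical stiles with two horizontal rails fitted between them.

B is a bench: a 2047×383 mm seat slab, 34 mm thick, top at z = 440 mm, on four 46×46 mm square legs flush with the seat corners and standing on z = 0.

The bench is on the floor beside the picture frame on its −y side.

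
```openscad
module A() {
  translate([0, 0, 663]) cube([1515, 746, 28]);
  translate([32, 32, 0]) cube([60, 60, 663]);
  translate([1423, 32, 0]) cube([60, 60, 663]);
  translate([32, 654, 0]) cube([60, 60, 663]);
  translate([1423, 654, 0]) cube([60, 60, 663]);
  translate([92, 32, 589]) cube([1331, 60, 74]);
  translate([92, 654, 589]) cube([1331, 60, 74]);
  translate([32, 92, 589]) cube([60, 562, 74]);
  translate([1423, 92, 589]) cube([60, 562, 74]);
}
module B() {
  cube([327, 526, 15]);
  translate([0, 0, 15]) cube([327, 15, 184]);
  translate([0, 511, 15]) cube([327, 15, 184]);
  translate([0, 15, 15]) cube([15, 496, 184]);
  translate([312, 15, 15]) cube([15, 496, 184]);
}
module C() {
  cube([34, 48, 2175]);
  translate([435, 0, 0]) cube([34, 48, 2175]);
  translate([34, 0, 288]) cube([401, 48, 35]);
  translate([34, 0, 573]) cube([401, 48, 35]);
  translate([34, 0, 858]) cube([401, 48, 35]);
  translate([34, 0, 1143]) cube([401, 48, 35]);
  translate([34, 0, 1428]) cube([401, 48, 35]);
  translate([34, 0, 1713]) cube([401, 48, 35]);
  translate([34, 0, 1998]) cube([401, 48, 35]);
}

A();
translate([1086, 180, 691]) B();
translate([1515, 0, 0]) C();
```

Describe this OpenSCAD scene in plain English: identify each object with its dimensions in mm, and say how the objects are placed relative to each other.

A is a rectangular dining table. The top is 1515×746×28 mm with its upper surface at z = 691 mm. It stands on four 60×60 mm square legs, each inset 32 mm from the nearest pair of top edges, running from the floor to the underside of the top. Four apron rails, 60 mm thick and 74 mm tall, run between adjacent legs with their top edges flush with the underside of the top and their outer faces flush with the legs' outer faces.

B is an open storage box with external size 327×526×199 mm and wall thickness 15 mm (the base is also 15 mm thick). The base covers the whole footprint; the four walls stand on the base, with the y-facing walls full-width and the x-facing walls fitting between their inner faces.

C is a straight ladder. Two 34×48 mm vertical rails, 2175 mm tall, stand 469 mm apart (outside-to-outside) with their front faces coplanar on the −y side. 7 rungs, each 48 mm deep and 35 mm tall, span between the inner faces of the rails, front faces flush with the rails. The lowest rung's underside is at z = 288 mm and rungs are spaced 285 mm apart (underside to underside).

The open box is on top of the table. The ladder is against the table's +x side, with their −y faces flush.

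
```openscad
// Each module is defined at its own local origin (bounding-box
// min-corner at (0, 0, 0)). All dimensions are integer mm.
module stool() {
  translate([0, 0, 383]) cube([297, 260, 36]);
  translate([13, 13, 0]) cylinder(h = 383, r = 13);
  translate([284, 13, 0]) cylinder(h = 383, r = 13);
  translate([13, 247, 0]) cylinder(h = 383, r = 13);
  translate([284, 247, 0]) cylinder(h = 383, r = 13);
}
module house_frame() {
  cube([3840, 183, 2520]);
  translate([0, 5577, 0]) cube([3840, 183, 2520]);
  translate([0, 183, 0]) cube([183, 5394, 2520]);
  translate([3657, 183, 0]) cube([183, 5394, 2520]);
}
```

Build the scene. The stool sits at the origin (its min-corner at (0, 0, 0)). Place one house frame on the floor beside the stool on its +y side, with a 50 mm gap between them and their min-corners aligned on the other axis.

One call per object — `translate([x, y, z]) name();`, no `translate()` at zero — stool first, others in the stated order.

stool();
translate([0, 310, 0]) house_frame();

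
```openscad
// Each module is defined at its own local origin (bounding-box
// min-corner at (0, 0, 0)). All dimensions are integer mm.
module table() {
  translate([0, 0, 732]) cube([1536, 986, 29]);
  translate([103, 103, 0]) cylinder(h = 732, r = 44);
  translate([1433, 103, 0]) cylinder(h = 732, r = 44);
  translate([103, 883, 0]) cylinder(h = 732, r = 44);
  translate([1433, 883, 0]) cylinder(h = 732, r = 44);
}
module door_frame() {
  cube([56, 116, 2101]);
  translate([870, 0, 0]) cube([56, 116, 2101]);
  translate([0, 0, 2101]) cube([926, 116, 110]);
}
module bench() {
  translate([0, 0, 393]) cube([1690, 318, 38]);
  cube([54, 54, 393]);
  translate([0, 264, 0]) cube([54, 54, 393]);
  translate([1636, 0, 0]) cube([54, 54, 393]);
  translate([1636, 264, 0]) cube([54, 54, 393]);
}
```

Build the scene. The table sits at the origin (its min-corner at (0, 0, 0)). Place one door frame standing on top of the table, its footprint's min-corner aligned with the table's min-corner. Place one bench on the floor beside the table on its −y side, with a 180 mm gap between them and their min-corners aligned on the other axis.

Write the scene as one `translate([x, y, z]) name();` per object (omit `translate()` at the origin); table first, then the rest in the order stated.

table();
translate([0, 0, 761]) door_frame();
translate([0, -498, 0]) bench();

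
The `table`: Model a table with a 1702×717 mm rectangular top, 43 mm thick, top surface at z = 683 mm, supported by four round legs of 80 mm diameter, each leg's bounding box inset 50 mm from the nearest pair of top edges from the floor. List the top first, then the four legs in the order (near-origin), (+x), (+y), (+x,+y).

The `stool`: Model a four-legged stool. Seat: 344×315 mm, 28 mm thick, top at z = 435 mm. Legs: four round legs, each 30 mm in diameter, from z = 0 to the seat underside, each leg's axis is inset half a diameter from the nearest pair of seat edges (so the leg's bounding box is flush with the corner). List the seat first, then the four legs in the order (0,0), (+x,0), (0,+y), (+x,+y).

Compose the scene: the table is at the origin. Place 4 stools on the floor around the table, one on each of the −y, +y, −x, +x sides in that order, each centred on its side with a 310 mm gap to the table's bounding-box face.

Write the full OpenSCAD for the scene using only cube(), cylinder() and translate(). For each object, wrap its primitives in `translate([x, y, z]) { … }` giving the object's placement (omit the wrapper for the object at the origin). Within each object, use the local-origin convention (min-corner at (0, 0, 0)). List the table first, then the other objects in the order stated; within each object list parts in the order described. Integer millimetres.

translate([0, 0, 640]) cube([1702, 717, 43]);
translate([90, 90, 0]) cylinder(h = 640, r = 40);
translate([1612, 90, 0]) cylinder(h = 640, r = 40);
translate([90, 627, 0]) cylinder(h = 640, r = 40);
translate([1612, 627, 0]) cylinder(h = 640, r = 40);
translate([679, -625, 0]) {
  translate([0, 0, 407]) cube([344, 315, 28]);
  translate([15, 15, 0]) cylinder(h = 407, r = 15);
  translate([329, 15, 0]) cylinder(h = 407, r = 15);
  translate([15, 300, 0]) cylinder(h = 407, r = 15);
  translate([329, 300, 0]) cylinder(h = 407, r = 15);
}
translate([679, 1027, 0]) {
  translate([0, 0, 407]) cube([344, 315, 28]);
  translate([15, 15, 0]) cylinder(h = 407, r = 15);
  translate([329, 15, 0]) cylinder(h = 407, r = 15);
  translate([15, 300, 0]) cylinder(h = 407, r = 15);
  translate([329, 300, 0]) cylinder(h = 407, r = 15);
}
translate([-654, 201, 0]) {
  translate([0, 0, 407]) cube([344, 315, 28]);
  translate([15, 15, 0]) cylinder(h = 407, r = 15);
  translate([329, 15, 0]) cylinder(h = 407, r = 15);
  translate([15, 300, 0]) cylinder(h = 407, r = 15);
  translate([329, 300, 0]) cylinder(h = 407, r = 15);
}
translate([2012, 201, 0]) {
  translate([0, 0, 407]) cube([344, 315, 28]);
  translate([15, 15, 0]) cylinder(h = 407, r = 15);
  translate([329, 15, 0]) cylinder(h = 407, r = 15);
  translate([15, 300, 0]) cylinder(h = 407, r = 15);
  translate([329, 300, 0]) cylinder(h = 407, r = 15);
}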